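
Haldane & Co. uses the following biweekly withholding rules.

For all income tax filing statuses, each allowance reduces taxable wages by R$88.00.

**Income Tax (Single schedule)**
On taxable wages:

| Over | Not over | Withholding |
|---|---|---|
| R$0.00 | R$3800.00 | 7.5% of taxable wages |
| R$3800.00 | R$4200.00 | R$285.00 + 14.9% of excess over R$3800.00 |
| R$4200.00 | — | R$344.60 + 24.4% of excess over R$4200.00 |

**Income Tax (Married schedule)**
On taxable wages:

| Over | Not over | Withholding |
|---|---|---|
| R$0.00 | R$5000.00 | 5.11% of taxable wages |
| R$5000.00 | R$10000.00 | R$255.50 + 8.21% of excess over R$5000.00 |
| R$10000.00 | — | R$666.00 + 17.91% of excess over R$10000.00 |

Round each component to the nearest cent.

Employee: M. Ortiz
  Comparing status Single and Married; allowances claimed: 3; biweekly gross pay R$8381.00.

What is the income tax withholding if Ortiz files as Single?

R$1300.35

Income Tax (Single): taxable = R$8381.00 − 3×R$88.00 = R$8117.00
  R$344.60 + 24.4% × (R$8117.00 − R$4200.00) = R$344.60 + 24.4% × R$3917.00 = R$1300.35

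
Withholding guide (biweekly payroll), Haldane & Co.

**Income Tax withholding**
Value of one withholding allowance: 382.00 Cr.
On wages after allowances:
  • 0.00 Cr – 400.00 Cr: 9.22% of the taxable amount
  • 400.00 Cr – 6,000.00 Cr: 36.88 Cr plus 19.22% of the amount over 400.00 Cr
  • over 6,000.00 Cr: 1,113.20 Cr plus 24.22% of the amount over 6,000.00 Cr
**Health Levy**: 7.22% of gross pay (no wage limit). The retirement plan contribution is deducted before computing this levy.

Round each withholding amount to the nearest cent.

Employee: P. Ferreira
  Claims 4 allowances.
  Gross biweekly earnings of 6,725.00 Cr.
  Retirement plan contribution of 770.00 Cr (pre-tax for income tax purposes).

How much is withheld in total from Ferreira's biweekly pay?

Income Tax: taxable = 6,725.00 Cr − 770.00 Cr − 4×382.00 Cr = 4,427.00 Cr
  36.88 Cr + 19.22% × (4,427.00 Cr − 400.00 Cr) = 36.88 Cr + 19.22% × 4,027.00 Cr = 810.87 Cr
Health Levy: 7.22% × 5,955.00 Cr = 429.95 Cr
Total: 810.87 Cr + 429.95 Cr = 1,240.82 Cr

1,240.82 Cr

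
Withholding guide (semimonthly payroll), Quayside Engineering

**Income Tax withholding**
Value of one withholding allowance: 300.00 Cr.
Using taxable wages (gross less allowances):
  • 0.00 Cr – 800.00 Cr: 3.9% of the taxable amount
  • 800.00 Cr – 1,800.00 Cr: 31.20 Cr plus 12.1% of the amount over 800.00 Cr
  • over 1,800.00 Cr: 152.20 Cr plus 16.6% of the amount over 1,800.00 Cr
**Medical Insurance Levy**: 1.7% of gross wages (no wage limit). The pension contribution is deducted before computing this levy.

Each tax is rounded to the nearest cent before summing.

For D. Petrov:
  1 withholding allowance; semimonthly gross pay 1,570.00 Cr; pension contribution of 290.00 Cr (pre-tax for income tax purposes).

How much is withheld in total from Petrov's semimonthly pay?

Income Tax: taxable = 1,570.00 Cr − 290.00 Cr − 1×300.00 Cr = 980.00 Cr
  31.20 Cr + 12.1% × (980.00 Cr − 800.00 Cr) = 31.20 Cr + 12.1% × 180.00 Cr = 52.98 Cr
Medical Insurance Levy: 1.7% × 1,280.00 Cr = 21.76 Cr
Total: 52.98 Cr + 21.76 Cr = 74.74 Cr

74.74 Cr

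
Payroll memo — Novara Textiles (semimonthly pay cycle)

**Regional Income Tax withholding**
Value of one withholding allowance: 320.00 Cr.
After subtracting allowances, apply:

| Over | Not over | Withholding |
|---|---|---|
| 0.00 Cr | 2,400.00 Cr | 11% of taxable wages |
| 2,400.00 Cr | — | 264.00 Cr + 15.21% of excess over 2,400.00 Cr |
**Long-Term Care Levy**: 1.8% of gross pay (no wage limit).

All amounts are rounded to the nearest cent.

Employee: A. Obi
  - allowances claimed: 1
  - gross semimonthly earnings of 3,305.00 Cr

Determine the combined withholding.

Regional Income Tax: taxable = 3,305.00 Cr − 1×320.00 Cr = 2,985.00 Cr
  264.00 Cr + 15.21% × (2,985.00 Cr − 2,400.00 Cr) = 264.00 Cr + 15.21% × 585.00 Cr = 352.98 Cr
Long-Term Care Levy: 1.8% × 3,305.00 Cr = 59.49 Cr
Total: 352.98 Cr + 59.49 Cr = 412.47 Cr

412.47 Cr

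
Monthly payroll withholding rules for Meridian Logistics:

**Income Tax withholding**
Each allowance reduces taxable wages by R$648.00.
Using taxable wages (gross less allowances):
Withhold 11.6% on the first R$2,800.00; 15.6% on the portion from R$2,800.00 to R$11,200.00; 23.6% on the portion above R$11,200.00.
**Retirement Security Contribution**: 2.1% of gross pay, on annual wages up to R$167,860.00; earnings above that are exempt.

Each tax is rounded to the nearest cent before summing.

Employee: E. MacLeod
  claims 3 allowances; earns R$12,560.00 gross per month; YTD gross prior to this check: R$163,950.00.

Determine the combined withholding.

Income Tax: taxable = R$12,560.00 − 3×R$648.00 = R$10,616.00
  R$324.80 + 15.6% × (R$10,616.00 − R$2,800.00) = R$324.80 + 15.6% × R$7,816.00 = R$1,544.10
Retirement Security Contribution: cap R$167,860.00 − YTD R$163,950.00 = R$3,910.00 subject; 2.1% × R$3,910.00 = R$82.11
Total: R$1,544.10 + R$82.11 = R$1,626.21

R$1,626.21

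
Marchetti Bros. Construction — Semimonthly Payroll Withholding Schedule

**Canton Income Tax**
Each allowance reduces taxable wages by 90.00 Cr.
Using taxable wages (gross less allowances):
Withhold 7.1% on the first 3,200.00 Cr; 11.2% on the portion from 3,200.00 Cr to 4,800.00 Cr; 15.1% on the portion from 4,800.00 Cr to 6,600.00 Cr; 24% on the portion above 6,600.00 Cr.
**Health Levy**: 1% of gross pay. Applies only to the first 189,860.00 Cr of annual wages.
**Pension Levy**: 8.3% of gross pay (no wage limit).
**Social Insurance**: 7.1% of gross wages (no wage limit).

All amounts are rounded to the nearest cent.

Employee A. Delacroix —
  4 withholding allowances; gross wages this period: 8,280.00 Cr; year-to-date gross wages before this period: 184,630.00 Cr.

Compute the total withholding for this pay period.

Canton Income Tax: taxable = 8,280.00 Cr − 4×90.00 Cr = 7,920.00 Cr
  678.20 Cr + 24% × (7,920.00 Cr − 6,600.00 Cr) = 678.20 Cr + 24% × 1,320.00 Cr = 995.00 Cr
Health Levy: cap 189,860.00 Cr − YTD 184,630.00 Cr = 5,230.00 Cr subject; 1% × 5,230.00 Cr = 52.30 Cr
Pension Levy: 8.3% × 8,280.00 Cr = 687.24 Cr
Social Insurance: 7.1% × 8,280.00 Cr = 587.88 Cr
Total: 995.00 Cr + 52.30 Cr + 687.24 Cr + 587.88 Cr = 2,322.42 Cr

2,322.42 Cr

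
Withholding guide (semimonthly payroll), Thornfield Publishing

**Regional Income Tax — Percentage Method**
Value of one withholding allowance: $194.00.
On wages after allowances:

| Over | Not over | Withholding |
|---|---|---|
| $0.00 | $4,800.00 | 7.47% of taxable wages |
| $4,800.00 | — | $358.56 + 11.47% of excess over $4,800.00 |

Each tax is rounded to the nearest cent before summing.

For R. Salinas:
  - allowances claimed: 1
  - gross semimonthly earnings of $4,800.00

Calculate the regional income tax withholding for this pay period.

Regional Income Tax: taxable = $4,800.00 − 1×$194.00 = $4,606.00
  7.47% × $4,606.00 = $344.07

$344.07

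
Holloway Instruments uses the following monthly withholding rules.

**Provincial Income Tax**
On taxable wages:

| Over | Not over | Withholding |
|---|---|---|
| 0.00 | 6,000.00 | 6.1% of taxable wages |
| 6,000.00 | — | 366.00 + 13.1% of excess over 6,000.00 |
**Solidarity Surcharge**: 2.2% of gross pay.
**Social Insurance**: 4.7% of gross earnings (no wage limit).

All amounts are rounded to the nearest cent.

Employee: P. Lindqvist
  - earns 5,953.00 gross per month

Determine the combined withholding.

Provincial Income Tax: taxable = 5,953.00
  6.1% × 5,953.00 = 363.13
Solidarity Surcharge: 2.2% × 5,953.00 = 130.97
Social Insurance: 4.7% × 5,953.00 = 279.79
Total: 363.13 + 130.97 + 279.79 = 773.89

773.89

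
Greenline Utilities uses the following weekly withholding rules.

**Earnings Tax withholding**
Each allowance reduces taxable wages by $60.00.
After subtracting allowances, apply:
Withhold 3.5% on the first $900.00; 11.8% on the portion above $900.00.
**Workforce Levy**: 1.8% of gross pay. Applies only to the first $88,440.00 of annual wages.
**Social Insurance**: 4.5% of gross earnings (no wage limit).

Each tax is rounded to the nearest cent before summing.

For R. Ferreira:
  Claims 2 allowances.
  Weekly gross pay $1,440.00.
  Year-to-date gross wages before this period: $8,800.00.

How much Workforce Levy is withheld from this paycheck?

$25.92

Workforce Levy: 1.8% × $1,440.00 = $25.92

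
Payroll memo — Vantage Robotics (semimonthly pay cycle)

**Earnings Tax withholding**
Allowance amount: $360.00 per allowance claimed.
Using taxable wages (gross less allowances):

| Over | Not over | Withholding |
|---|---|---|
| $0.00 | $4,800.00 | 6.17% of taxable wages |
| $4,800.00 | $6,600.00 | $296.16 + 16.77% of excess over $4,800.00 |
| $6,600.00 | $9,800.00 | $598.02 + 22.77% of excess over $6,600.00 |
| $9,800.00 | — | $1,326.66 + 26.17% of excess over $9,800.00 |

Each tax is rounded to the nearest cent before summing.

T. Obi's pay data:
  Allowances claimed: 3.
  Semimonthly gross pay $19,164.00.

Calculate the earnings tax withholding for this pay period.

Earnings Tax: taxable = $19,164.00 − 3×$360.00 = $18,084.00
  $1,326.66 + 26.17% × ($18,084.00 − $9,800.00) = $1,326.66 + 26.17% × $8,284.00 = $3,494.58

$3,494.58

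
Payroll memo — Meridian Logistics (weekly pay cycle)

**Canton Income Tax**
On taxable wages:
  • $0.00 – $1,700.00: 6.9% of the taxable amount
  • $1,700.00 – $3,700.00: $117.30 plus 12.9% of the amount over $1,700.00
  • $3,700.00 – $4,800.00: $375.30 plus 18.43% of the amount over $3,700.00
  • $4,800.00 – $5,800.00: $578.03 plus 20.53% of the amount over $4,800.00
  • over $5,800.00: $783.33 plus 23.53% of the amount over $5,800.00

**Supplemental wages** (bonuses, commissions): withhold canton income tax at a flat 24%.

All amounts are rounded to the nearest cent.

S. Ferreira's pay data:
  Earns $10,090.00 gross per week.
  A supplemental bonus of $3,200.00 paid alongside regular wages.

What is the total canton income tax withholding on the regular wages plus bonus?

Canton Income Tax: taxable = $10,090.00
  $783.33 + 23.53% × ($10,090.00 − $5,800.00) = $783.33 + 23.53% × $4,290.00 = $1,792.77
Supplemental (24% flat on bonus): 24% × $3,200.00 = $768.00
Total canton income tax: $1,792.77 + $768.00 = $2,560.77

$2,560.77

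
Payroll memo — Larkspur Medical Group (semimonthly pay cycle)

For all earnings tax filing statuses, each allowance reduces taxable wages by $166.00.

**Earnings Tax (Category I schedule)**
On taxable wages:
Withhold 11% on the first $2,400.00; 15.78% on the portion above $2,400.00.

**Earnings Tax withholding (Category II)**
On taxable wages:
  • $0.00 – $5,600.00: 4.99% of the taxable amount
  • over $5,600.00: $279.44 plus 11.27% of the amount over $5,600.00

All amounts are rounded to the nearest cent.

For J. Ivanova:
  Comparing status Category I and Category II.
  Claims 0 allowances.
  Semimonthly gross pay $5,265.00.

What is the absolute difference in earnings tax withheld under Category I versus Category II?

$453.38

Earnings Tax (Category I): taxable = $5,265.00
  $264.00 + 15.78% × ($5,265.00 − $2,400.00) = $264.00 + 15.78% × $2,865.00 = $716.10
Earnings Tax (Category II): taxable = $5,265.00
  4.99% × $5,265.00 = $262.72
Difference: |$716.10 − $262.72| = $453.38 (higher under Category I)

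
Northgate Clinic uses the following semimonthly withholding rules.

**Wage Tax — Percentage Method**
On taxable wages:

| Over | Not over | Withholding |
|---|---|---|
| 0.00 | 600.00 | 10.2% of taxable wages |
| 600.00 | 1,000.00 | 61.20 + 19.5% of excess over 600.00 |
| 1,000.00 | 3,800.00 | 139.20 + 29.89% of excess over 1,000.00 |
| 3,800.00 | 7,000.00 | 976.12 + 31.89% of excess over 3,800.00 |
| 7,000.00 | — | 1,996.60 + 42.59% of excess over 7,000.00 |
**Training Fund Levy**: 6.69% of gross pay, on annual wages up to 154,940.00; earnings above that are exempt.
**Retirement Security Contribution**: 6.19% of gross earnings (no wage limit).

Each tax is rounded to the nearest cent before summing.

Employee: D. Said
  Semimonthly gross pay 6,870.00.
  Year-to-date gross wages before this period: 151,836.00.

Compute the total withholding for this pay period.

Wage Tax: taxable = 6,870.00
  976.12 + 31.89% × (6,870.00 − 3,800.00) = 976.12 + 31.89% × 3,070.00 = 1,955.14
Training Fund Levy: cap 154,940.00 − YTD 151,836.00 = 3,104.00 subject; 6.69% × 3,104.00 = 207.66
Retirement Security Contribution: 6.19% × 6,870.00 = 425.25
Total: 1,955.14 + 207.66 + 425.25 = 2,588.05

2,588.05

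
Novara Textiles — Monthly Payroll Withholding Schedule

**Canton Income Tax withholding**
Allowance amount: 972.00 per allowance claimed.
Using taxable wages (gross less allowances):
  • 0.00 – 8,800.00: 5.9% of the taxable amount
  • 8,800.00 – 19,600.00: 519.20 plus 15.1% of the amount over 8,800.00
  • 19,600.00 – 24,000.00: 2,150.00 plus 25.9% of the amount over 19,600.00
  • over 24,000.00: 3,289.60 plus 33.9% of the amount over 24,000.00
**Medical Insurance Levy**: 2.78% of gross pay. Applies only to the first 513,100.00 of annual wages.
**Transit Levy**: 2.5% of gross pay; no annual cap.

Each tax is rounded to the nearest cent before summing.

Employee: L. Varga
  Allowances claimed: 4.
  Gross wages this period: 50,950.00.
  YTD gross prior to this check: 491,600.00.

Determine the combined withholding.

12,979.07

Canton Income Tax: taxable = 50,950.00 − 4×972.00 = 47,062.00
  3,289.60 + 33.9% × (47,062.00 − 24,000.00) = 3,289.60 + 33.9% × 23,062.00 = 11,107.62
Medical Insurance Levy: cap 513,100.00 − YTD 491,600.00 = 21,500.00 subject; 2.78% × 21,500.00 = 597.70
Transit Levy: 2.5% × 50,950.00 = 1,273.75
Total: 11,107.62 + 597.70 + 1,273.75 = 12,979.07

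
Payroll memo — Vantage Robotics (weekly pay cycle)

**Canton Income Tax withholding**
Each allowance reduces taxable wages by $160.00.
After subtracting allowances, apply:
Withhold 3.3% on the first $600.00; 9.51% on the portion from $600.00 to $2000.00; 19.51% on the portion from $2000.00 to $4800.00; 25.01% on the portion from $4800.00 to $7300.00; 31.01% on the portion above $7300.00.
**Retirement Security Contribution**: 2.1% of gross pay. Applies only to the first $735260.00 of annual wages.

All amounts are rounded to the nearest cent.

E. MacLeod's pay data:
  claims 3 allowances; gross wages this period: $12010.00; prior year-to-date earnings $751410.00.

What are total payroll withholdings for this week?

Canton Income Tax: taxable = $12010.00 − 3×$160.00 = $11530.00
  $1324.47 + 31.01% × ($11530.00 − $7300.00) = $1324.47 + 31.01% × $4230.00 = $2636.19
Retirement Security Contribution: YTD $751410.00 ≥ cap $735260.00 → $0.00
Total: $2636.19 + $0.00 = $2636.19

$2636.19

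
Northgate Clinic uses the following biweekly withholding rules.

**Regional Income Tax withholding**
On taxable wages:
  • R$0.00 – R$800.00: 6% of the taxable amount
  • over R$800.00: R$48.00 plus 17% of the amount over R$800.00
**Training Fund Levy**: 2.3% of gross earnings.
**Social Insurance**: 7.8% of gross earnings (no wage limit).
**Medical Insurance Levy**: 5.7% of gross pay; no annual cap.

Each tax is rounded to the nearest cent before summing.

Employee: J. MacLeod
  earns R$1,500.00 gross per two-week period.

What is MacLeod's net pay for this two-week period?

Regional Income Tax: taxable = R$1,500.00
  R$48.00 + 17% × (R$1,500.00 − R$800.00) = R$48.00 + 17% × R$700.00 = R$167.00
Training Fund Levy: 2.3% × R$1,500.00 = R$34.50
Social Insurance: 7.8% × R$1,500.00 = R$117.00
Medical Insurance Levy: 5.7% × R$1,500.00 = R$85.50
Total withheld: R$167.00 + R$34.50 + R$117.00 + R$85.50 = R$404.00
Net pay: R$1,500.00 − R$404.00 = R$1,096.00

R$1,096.00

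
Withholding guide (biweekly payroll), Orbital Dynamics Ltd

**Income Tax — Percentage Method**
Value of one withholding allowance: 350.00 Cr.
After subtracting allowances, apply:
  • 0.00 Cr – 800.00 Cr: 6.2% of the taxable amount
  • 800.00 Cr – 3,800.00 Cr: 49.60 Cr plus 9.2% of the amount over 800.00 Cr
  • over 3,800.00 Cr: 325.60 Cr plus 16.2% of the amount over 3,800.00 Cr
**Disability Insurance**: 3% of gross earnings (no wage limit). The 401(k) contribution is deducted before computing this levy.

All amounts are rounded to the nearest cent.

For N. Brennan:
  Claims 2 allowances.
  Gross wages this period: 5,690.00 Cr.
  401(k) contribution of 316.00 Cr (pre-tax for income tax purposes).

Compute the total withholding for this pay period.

628.41 Cr

Income Tax: taxable = 5,690.00 Cr − 316.00 Cr − 2×350.00 Cr = 4,674.00 Cr
  325.60 Cr + 16.2% × (4,674.00 Cr − 3,800.00 Cr) = 325.60 Cr + 16.2% × 874.00 Cr = 467.19 Cr
Disability Insurance: 3% × 5,374.00 Cr = 161.22 Cr
Total: 467.19 Cr + 161.22 Cr = 628.41 Cr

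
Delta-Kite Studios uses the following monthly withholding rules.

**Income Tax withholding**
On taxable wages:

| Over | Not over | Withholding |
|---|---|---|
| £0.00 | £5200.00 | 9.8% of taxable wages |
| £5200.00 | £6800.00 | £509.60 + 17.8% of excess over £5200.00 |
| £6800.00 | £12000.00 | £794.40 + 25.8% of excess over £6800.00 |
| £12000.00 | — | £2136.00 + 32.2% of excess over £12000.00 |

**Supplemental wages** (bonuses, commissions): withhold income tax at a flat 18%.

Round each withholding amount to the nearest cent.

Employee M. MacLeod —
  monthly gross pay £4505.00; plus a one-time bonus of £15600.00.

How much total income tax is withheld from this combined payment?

£3249.49

Income Tax: taxable = £4505.00
  9.8% × £4505.00 = £441.49
Supplemental (18% flat on bonus): 18% × £15600.00 = £2808.00
Total income tax: £441.49 + £2808.00 = £3249.49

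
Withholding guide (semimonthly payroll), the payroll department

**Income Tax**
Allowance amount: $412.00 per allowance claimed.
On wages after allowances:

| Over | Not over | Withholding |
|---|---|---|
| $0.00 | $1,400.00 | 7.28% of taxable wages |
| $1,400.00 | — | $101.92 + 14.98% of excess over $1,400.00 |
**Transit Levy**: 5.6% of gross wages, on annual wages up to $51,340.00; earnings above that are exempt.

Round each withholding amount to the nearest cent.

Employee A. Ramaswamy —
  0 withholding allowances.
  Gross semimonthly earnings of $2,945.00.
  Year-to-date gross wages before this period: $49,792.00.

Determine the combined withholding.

Income Tax: taxable = $2,945.00
  $101.92 + 14.98% × ($2,945.00 − $1,400.00) = $101.92 + 14.98% × $1,545.00 = $333.36
Transit Levy: cap $51,340.00 − YTD $49,792.00 = $1,548.00 subject; 5.6% × $1,548.00 = $86.69
Total: $333.36 + $86.69 = $420.05

$420.05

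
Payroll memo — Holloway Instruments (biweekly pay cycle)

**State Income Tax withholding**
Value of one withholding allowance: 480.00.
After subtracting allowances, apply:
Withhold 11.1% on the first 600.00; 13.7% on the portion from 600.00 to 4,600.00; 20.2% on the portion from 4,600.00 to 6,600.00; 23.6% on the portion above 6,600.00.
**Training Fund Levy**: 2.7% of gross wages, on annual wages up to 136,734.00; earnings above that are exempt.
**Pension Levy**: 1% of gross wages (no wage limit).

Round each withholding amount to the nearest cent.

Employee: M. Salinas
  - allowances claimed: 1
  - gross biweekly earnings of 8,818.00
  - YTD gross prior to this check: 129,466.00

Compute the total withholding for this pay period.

1,713.19

State Income Tax: taxable = 8,818.00 − 1×480.00 = 8,338.00
  1,018.60 + 23.6% × (8,338.00 − 6,600.00) = 1,018.60 + 23.6% × 1,738.00 = 1,428.77
Training Fund Levy: cap 136,734.00 − YTD 129,466.00 = 7,268.00 subject; 2.7% × 7,268.00 = 196.24
Pension Levy: 1% × 8,818.00 = 88.18
Total: 1,428.77 + 196.24 + 88.18 = 1,713.19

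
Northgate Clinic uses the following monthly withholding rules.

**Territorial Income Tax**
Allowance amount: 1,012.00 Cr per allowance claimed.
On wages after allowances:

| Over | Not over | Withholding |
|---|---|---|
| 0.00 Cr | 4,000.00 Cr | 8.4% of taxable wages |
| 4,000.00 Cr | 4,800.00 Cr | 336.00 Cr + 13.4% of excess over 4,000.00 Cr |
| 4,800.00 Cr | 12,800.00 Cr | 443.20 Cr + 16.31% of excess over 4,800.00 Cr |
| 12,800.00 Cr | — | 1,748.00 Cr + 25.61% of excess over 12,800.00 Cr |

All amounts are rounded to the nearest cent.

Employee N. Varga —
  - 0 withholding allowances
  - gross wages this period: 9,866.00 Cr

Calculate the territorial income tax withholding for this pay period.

1,269.46 Cr

Territorial Income Tax: taxable = 9,866.00 Cr
  443.20 Cr + 16.31% × (9,866.00 Cr − 4,800.00 Cr) = 443.20 Cr + 16.31% × 5,066.00 Cr = 1,269.46 Cr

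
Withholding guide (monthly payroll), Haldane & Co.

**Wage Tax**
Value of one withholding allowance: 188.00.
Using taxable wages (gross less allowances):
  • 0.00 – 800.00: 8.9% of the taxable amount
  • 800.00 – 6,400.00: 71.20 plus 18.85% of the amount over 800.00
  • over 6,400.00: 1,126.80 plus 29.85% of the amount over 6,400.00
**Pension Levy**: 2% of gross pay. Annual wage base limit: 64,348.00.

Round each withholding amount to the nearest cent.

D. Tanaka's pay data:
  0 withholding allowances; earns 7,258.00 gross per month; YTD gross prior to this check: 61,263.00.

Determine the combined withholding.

1,444.61

Wage Tax: taxable = 7,258.00
  1,126.80 + 29.85% × (7,258.00 − 6,400.00) = 1,126.80 + 29.85% × 858.00 = 1,382.91
Pension Levy: cap 64,348.00 − YTD 61,263.00 = 3,085.00 subject; 2% × 3,085.00 = 61.70
Total: 1,382.91 + 61.70 = 1,444.61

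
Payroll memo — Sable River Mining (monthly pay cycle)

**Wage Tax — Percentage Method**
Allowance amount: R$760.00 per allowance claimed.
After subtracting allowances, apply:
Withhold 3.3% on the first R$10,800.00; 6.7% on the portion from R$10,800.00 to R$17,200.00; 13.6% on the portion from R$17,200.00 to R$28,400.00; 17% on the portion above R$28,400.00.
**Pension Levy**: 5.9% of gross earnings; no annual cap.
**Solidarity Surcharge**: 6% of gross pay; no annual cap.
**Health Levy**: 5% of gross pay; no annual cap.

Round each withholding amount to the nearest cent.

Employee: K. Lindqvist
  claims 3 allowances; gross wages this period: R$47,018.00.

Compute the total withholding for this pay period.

R$13,031.90

Wage Tax: taxable = R$47,018.00 − 3×R$760.00 = R$44,738.00
  R$2,308.40 + 17% × (R$44,738.00 − R$28,400.00) = R$2,308.40 + 17% × R$16,338.00 = R$5,085.86
Pension Levy: 5.9% × R$47,018.00 = R$2,774.06
Solidarity Surcharge: 6% × R$47,018.00 = R$2,821.08
Health Levy: 5% × R$47,018.00 = R$2,350.90
Total: R$5,085.86 + R$2,774.06 + R$2,821.08 + R$2,350.90 = R$13,031.90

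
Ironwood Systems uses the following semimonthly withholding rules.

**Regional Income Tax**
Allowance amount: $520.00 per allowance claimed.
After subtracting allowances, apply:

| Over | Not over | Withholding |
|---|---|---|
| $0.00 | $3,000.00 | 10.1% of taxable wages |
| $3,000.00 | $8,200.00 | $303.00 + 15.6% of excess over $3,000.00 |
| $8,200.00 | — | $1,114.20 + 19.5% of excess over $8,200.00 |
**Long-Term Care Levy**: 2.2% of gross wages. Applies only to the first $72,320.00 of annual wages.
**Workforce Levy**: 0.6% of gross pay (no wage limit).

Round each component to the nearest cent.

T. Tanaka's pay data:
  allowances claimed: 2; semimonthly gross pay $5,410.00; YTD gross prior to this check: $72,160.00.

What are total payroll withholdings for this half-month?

$552.70

Regional Income Tax: taxable = $5,410.00 − 2×$520.00 = $4,370.00
  $303.00 + 15.6% × ($4,370.00 − $3,000.00) = $303.00 + 15.6% × $1,370.00 = $516.72
Long-Term Care Levy: cap $72,320.00 − YTD $72,160.00 = $160.00 subject; 2.2% × $160.00 = $3.52
Workforce Levy: 0.6% × $5,410.00 = $32.46
Total: $516.72 + $3.52 + $32.46 = $552.70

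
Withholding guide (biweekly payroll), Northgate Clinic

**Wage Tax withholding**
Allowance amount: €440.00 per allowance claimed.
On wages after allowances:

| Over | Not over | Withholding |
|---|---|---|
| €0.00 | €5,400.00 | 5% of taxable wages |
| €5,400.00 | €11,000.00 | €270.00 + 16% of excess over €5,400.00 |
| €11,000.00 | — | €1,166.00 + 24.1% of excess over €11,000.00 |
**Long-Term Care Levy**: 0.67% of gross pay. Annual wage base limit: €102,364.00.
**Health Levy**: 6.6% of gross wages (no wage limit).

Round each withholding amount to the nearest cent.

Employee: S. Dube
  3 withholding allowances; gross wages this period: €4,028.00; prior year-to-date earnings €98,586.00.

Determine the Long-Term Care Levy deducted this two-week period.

Long-Term Care Levy: cap €102,364.00 − YTD €98,586.00 = €3,778.00 subject; 0.67% × €3,778.00 = €25.31

€25.31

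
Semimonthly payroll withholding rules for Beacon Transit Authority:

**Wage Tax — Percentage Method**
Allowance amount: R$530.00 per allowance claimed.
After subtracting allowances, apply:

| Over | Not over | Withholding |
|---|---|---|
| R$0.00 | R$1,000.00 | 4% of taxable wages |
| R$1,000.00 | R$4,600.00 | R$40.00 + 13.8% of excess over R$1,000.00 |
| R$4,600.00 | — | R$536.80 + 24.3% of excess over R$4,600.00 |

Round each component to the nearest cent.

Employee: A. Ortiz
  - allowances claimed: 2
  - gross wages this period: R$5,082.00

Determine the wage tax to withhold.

R$457.04

Wage Tax: taxable = R$5,082.00 − 2×R$530.00 = R$4,022.00
  R$40.00 + 13.8% × (R$4,022.00 − R$1,000.00) = R$40.00 + 13.8% × R$3,022.00 = R$457.04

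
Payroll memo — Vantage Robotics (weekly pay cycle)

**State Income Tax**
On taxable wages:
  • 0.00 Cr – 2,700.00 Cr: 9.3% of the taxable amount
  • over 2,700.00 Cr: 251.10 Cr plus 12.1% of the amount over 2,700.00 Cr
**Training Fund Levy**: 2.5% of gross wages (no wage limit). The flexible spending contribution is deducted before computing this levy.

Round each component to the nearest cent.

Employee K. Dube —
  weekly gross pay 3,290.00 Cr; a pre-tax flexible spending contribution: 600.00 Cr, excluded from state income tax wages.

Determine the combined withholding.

State Income Tax: taxable = 3,290.00 Cr − 600.00 Cr = 2,690.00 Cr
  9.3% × 2,690.00 Cr = 250.17 Cr
Training Fund Levy: 2.5% × 2,690.00 Cr = 67.25 Cr
Total: 250.17 Cr + 67.25 Cr = 317.42 Cr

317.42 Cr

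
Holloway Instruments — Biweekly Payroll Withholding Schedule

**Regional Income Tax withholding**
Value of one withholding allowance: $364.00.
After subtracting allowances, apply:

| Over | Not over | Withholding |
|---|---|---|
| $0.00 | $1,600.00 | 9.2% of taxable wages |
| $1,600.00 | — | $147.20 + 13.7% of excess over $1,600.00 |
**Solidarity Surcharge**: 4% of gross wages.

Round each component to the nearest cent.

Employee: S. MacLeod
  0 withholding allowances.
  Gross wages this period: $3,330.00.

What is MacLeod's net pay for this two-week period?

$2,812.59

Regional Income Tax: taxable = $3,330.00
  $147.20 + 13.7% × ($3,330.00 − $1,600.00) = $147.20 + 13.7% × $1,730.00 = $384.21
Solidarity Surcharge: 4% × $3,330.00 = $133.20
Total withheld: $384.21 + $133.20 = $517.41
Net pay: $3,330.00 − $517.41 = $2,812.59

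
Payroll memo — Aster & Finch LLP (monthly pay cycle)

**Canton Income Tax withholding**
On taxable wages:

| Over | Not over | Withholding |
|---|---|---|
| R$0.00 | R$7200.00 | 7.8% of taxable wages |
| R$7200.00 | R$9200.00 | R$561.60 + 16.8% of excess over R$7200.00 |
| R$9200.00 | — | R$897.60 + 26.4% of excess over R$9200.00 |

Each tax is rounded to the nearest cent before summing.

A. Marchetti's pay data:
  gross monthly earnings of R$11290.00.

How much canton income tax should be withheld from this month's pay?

R$1449.36

Canton Income Tax: taxable = R$11290.00
  R$897.60 + 26.4% × (R$11290.00 − R$9200.00) = R$897.60 + 26.4% × R$2090.00 = R$1449.36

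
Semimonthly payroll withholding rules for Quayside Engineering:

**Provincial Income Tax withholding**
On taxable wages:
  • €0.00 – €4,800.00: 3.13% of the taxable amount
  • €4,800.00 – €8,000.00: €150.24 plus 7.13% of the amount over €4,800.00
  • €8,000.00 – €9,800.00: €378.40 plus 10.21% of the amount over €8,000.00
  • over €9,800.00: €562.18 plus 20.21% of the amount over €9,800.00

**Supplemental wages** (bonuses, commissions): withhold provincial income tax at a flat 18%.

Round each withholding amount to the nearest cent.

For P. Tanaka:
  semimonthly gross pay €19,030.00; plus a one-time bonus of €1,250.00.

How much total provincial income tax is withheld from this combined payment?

Provincial Income Tax: taxable = €19,030.00
  €562.18 + 20.21% × (€19,030.00 − €9,800.00) = €562.18 + 20.21% × €9,230.00 = €2,427.56
Supplemental (18% flat on bonus): 18% × €1,250.00 = €225.00
Total provincial income tax: €2,427.56 + €225.00 = €2,652.56

€2,652.56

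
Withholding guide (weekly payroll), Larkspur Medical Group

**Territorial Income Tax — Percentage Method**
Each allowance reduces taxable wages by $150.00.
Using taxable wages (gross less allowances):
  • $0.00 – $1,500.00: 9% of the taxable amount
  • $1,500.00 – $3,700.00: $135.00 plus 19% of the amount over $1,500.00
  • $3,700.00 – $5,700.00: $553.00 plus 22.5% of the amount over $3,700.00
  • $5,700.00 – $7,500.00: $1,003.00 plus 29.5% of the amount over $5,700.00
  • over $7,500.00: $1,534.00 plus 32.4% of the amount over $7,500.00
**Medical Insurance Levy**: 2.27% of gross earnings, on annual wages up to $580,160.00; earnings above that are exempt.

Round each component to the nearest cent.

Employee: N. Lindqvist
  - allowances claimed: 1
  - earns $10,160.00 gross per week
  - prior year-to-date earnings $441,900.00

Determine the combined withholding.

$2,577.87

Territorial Income Tax: taxable = $10,160.00 − 1×$150.00 = $10,010.00
  $1,534.00 + 32.4% × ($10,010.00 − $7,500.00) = $1,534.00 + 32.4% × $2,510.00 = $2,347.24
Medical Insurance Levy: 2.27% × $10,160.00 = $230.63
Total: $2,347.24 + $230.63 = $2,577.87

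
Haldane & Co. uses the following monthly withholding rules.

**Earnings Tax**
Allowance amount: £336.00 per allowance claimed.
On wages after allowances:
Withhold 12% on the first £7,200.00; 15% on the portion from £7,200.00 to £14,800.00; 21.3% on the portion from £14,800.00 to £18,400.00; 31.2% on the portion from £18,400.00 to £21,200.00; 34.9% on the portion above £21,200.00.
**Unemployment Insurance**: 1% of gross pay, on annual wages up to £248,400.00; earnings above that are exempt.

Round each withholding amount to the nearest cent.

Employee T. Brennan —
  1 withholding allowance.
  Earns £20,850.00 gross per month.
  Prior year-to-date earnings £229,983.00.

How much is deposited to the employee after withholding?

Earnings Tax: taxable = £20,850.00 − 1×£336.00 = £20,514.00
  £2,770.80 + 31.2% × (£20,514.00 − £18,400.00) = £2,770.80 + 31.2% × £2,114.00 = £3,430.37
Unemployment Insurance: cap £248,400.00 − YTD £229,983.00 = £18,417.00 subject; 1% × £18,417.00 = £184.17
Total withheld: £3,430.37 + £184.17 = £3,614.54
Net pay: £20,850.00 − £3,614.54 = £17,235.46

£17,235.46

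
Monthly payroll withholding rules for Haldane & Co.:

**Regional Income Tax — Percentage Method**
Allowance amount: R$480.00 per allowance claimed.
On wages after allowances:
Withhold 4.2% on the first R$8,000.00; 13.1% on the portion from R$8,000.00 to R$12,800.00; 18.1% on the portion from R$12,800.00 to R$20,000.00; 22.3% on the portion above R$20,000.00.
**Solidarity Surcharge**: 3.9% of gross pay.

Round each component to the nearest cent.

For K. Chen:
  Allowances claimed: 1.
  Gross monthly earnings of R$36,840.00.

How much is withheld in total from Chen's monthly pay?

Regional Income Tax: taxable = R$36,840.00 − 1×R$480.00 = R$36,360.00
  R$2,268.00 + 22.3% × (R$36,360.00 − R$20,000.00) = R$2,268.00 + 22.3% × R$16,360.00 = R$5,916.28
Solidarity Surcharge: 3.9% × R$36,840.00 = R$1,436.76
Total: R$5,916.28 + R$1,436.76 = R$7,353.04

R$7,353.04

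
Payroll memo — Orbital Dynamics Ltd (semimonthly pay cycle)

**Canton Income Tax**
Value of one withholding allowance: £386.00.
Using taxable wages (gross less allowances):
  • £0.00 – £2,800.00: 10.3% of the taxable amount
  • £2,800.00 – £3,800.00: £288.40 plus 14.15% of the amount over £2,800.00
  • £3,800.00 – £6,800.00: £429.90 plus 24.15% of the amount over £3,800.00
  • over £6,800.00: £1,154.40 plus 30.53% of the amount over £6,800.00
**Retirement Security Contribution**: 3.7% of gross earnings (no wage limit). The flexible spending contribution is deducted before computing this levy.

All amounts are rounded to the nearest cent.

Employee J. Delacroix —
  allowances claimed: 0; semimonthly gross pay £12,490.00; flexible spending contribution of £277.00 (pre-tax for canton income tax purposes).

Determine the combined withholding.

£3,258.87

Canton Income Tax: taxable = £12,490.00 − £277.00 = £12,213.00
  £1,154.40 + 30.53% × (£12,213.00 − £6,800.00) = £1,154.40 + 30.53% × £5,413.00 = £2,806.99
Retirement Security Contribution: 3.7% × £12,213.00 = £451.88
Total: £2,806.99 + £451.88 = £3,258.87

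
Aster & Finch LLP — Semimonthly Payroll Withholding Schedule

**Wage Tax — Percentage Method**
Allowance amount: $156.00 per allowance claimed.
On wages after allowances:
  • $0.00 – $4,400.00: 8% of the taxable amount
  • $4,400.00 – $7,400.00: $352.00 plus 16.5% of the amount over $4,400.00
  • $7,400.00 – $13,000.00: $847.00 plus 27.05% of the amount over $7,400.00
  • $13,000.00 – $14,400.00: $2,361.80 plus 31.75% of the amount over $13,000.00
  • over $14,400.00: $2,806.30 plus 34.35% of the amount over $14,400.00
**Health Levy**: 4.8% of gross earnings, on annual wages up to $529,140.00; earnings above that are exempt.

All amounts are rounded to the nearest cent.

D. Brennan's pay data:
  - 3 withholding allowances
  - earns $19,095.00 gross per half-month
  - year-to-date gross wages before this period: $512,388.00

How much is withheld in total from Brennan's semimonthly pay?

$5,062.37

Wage Tax: taxable = $19,095.00 − 3×$156.00 = $18,627.00
  $2,806.30 + 34.35% × ($18,627.00 − $14,400.00) = $2,806.30 + 34.35% × $4,227.00 = $4,258.27
Health Levy: cap $529,140.00 − YTD $512,388.00 = $16,752.00 subject; 4.8% × $16,752.00 = $804.10
Total: $4,258.27 + $804.10 = $5,062.37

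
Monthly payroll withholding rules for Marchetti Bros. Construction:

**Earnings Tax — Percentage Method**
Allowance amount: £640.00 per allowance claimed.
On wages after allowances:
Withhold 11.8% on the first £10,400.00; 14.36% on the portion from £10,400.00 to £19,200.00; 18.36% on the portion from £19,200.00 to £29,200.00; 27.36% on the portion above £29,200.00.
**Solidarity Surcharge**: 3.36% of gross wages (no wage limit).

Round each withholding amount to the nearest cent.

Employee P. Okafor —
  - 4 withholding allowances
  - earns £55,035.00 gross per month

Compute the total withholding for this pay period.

Earnings Tax: taxable = £55,035.00 − 4×£640.00 = £52,475.00
  £4,326.88 + 27.36% × (£52,475.00 − £29,200.00) = £4,326.88 + 27.36% × £23,275.00 = £10,694.92
Solidarity Surcharge: 3.36% × £55,035.00 = £1,849.18
Total: £10,694.92 + £1,849.18 = £12,544.10

£12,544.10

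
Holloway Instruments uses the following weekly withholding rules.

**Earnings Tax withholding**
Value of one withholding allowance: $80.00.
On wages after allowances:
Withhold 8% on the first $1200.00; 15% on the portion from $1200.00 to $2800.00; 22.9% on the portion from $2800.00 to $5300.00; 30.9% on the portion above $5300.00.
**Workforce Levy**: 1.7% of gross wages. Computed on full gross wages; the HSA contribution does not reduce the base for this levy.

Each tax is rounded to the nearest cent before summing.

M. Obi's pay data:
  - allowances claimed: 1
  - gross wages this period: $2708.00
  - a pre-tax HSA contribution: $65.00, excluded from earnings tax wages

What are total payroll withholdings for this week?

Earnings Tax: taxable = $2708.00 − $65.00 − 1×$80.00 = $2563.00
  $96.00 + 15% × ($2563.00 − $1200.00) = $96.00 + 15% × $1363.00 = $300.45
Workforce Levy: 1.7% × $2708.00 = $46.04
Total: $300.45 + $46.04 = $346.49

$346.49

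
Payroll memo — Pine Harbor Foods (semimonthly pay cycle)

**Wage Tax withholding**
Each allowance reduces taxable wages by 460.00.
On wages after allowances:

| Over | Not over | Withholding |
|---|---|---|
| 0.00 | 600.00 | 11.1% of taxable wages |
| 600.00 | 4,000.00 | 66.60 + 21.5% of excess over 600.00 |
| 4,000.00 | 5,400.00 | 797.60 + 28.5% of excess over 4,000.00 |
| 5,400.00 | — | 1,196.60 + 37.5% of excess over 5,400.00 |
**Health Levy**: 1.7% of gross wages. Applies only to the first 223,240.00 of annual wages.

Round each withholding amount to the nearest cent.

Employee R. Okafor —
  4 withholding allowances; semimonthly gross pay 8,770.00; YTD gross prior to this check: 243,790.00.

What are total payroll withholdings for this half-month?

Wage Tax: taxable = 8,770.00 − 4×460.00 = 6,930.00
  1,196.60 + 37.5% × (6,930.00 − 5,400.00) = 1,196.60 + 37.5% × 1,530.00 = 1,770.35
Health Levy: YTD 243,790.00 ≥ cap 223,240.00 → 0.00
Total: 1,770.35 + 0.00 = 1,770.35

1,770.35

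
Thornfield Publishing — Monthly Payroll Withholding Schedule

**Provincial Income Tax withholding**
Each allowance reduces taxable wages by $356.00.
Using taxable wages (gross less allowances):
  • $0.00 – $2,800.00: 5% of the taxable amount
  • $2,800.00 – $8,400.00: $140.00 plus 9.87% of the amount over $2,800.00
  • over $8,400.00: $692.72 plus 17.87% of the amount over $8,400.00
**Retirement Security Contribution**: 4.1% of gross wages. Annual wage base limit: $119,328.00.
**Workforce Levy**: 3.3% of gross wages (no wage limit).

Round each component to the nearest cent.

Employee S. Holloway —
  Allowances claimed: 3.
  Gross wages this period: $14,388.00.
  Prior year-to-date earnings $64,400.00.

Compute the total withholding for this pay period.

$2,636.63

Provincial Income Tax: taxable = $14,388.00 − 3×$356.00 = $13,320.00
  $692.72 + 17.87% × ($13,320.00 − $8,400.00) = $692.72 + 17.87% × $4,920.00 = $1,571.92
Retirement Security Contribution: 4.1% × $14,388.00 = $589.91
Workforce Levy: 3.3% × $14,388.00 = $474.80
Total: $1,571.92 + $589.91 + $474.80 = $2,636.63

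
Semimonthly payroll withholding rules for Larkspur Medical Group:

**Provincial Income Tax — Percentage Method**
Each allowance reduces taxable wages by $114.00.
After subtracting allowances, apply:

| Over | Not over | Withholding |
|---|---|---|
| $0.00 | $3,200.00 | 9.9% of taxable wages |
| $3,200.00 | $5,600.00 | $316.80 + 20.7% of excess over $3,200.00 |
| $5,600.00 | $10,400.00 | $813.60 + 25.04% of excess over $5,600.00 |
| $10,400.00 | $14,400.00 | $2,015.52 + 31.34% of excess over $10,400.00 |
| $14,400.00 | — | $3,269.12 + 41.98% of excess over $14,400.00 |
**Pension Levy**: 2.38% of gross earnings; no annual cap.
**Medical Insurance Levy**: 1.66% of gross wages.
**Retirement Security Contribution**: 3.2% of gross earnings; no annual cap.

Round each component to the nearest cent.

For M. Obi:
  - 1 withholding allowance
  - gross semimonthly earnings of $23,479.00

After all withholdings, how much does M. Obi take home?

$14,746.49

Provincial Income Tax: taxable = $23,479.00 − 1×$114.00 = $23,365.00
  $3,269.12 + 41.98% × ($23,365.00 − $14,400.00) = $3,269.12 + 41.98% × $8,965.00 = $7,032.63
Pension Levy: 2.38% × $23,479.00 = $558.80
Medical Insurance Levy: 1.66% × $23,479.00 = $389.75
Retirement Security Contribution: 3.2% × $23,479.00 = $751.33
Total withheld: $7,032.63 + $558.80 + $389.75 + $751.33 = $8,732.51
Net pay: $23,479.00 − $8,732.51 = $14,746.49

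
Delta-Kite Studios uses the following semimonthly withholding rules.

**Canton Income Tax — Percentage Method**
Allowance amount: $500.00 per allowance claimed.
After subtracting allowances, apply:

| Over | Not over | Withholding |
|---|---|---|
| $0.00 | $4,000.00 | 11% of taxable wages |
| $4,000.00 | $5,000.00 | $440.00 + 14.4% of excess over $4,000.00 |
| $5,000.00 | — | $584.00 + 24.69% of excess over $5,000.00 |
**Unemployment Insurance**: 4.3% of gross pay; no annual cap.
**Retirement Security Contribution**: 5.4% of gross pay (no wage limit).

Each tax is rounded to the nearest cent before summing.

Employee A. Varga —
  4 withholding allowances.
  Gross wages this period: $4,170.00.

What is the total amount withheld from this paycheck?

$643.19

Canton Income Tax: taxable = $4,170.00 − 4×$500.00 = $2,170.00
  11% × $2,170.00 = $238.70
Unemployment Insurance: 4.3% × $4,170.00 = $179.31
Retirement Security Contribution: 5.4% × $4,170.00 = $225.18
Total: $238.70 + $179.31 + $225.18 = $643.19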